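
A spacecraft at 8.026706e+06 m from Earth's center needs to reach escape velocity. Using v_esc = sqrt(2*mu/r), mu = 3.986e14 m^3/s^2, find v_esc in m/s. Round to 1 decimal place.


Step 1: 2*mu/r = 2 * 3.986e14 / 8.026706e+06 = 99318450.1837
Step 2: v_esc = sqrt(99318450.1837) = 9965.9 m/s

9965.9


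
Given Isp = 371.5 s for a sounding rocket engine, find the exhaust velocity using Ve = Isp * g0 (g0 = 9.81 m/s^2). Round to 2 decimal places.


Step 1: Ve = Isp * g0 = 371.5 * 9.81
Step 2: Ve = 3644.42 m/s

3644.42


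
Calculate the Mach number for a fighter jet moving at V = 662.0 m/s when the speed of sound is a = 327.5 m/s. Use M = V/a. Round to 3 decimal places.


Step 1: M = V / a = 662.0 / 327.5
Step 2: M = 2.021

2.021


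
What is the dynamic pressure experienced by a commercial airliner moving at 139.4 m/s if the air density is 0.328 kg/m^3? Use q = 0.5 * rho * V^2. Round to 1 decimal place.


Step 1: V^2 = 139.4^2 = 19432.36
Step 2: q = 0.5 * 0.328 * 19432.36
Step 3: q = 3186.9 Pa

3186.9


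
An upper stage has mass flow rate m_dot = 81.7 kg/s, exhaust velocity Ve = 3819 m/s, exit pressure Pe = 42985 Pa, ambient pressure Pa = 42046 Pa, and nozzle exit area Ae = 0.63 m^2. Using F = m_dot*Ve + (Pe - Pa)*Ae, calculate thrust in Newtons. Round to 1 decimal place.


Step 1: Momentum thrust = m_dot * Ve = 81.7 * 3819 = 312012.3 N
Step 2: Pressure thrust = (Pe - Pa) * Ae = (42985 - 42046) * 0.63 = 591.57 N
Step 3: Total thrust F = 312012.3 + 591.57 = 312603.9 N

312603.9


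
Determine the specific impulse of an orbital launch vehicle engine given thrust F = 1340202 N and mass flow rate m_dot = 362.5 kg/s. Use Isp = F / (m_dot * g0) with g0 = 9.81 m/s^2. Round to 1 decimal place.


Step 1: m_dot * g0 = 362.5 * 9.81 = 3556.12
Step 2: Isp = 1340202 / 3556.12 = 376.9 s

376.9


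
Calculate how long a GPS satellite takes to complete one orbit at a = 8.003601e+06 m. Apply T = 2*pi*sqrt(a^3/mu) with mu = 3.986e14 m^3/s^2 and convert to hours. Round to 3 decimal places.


Step 1: a^3 / mu = 5.126917e+20 / 3.986e14 = 1.286231e+06
Step 2: sqrt(1.286231e+06) = 1134.1213 s
Step 3: T = 2*pi * 1134.1213 = 7125.89 s
Step 4: T in hours = 7125.89 / 3600 = 1.979 hours

1.979


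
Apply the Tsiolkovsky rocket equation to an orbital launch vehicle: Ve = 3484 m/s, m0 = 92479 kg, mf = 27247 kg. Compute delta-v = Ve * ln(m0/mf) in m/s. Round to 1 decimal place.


Step 1: Mass ratio m0/mf = 92479 / 27247 = 3.394098
Step 2: ln(3.394098) = 1.222038
Step 3: delta-v = 3484 * 1.222038 = 4257.6 m/s

4257.6


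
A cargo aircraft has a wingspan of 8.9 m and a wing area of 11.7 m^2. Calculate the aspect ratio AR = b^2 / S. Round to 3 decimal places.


Step 1: b^2 = 8.9^2 = 79.21
Step 2: AR = 79.21 / 11.7 = 6.770

6.770


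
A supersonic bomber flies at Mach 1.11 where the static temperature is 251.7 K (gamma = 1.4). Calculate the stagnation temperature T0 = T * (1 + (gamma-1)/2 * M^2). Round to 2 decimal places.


Step 1: (gamma-1)/2 = 0.2
Step 2: M^2 = 1.2321
Step 3: 1 + 0.2 * 1.2321 = 1.24642
Step 4: T0 = 251.7 * 1.24642 = 313.72 K

313.72


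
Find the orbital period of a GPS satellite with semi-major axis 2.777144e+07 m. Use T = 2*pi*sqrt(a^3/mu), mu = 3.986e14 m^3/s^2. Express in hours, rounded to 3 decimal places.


Step 1: a^3 / mu = 2.141880e+22 / 3.986e14 = 5.373508e+07
Step 2: sqrt(5.373508e+07) = 7330.4216 s
Step 3: T = 2*pi * 7330.4216 = 46058.4 s
Step 4: T in hours = 46058.4 / 3600 = 12.794 hours

12.794


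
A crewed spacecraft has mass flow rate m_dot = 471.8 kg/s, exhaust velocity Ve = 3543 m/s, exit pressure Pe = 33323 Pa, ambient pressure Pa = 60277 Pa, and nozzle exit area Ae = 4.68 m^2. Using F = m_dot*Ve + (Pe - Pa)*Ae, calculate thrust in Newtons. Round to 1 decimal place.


Step 1: Momentum thrust = m_dot * Ve = 471.8 * 3543 = 1671587.4 N
Step 2: Pressure thrust = (Pe - Pa) * Ae = (33323 - 60277) * 4.68 = -126144.72 N
Step 3: Total thrust F = 1671587.4 + -126144.72 = 1545442.7 N

1545442.7


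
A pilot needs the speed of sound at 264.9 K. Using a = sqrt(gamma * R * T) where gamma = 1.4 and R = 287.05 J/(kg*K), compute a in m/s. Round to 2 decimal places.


Step 1: gamma * R * T = 1.4 * 287.05 * 264.9 = 106455.363
Step 2: a = sqrt(106455.363) = 326.27 m/s

326.27


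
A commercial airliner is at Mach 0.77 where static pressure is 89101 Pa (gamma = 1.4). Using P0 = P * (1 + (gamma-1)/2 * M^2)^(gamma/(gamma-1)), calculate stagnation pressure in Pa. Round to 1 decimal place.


Step 1: (gamma-1)/2 * M^2 = 0.2 * 0.5929 = 0.11858
Step 2: 1 + 0.11858 = 1.11858
Step 3: Exponent gamma/(gamma-1) = 3.5
Step 4: P0 = 89101 * 1.11858^3.5 = 131891.6 Pa

131891.6


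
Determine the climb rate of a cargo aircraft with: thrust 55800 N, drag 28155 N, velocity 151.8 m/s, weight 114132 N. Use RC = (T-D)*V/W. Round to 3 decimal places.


Step 1: Excess thrust = T - D = 55800 - 28155 = 27645 N
Step 2: Excess power = 27645 * 151.8 = 4196511.0 W
Step 3: RC = 4196511.0 / 114132 = 36.769 m/s

36.769


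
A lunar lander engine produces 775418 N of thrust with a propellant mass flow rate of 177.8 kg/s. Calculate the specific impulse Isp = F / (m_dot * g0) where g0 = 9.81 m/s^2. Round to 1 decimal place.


Step 1: m_dot * g0 = 177.8 * 9.81 = 1744.22
Step 2: Isp = 775418 / 1744.22 = 444.6 s

444.6


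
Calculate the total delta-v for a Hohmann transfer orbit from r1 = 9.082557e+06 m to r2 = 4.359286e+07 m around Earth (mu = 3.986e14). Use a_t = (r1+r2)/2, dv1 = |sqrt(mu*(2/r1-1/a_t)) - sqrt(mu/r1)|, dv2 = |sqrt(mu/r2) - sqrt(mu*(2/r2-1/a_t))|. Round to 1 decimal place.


Step 1: Transfer semi-major axis a_t = (9.082557e+06 + 4.359286e+07) / 2 = 2.633771e+07 m
Step 2: v1 (circular at r1) = sqrt(mu/r1) = 6624.68 m/s
Step 3: v_t1 = sqrt(mu*(2/r1 - 1/a_t)) = 8522.82 m/s
Step 4: dv1 = |8522.82 - 6624.68| = 1898.14 m/s
Step 5: v2 (circular at r2) = 3023.86 m/s, v_t2 = 1775.73 m/s
Step 6: dv2 = |3023.86 - 1775.73| = 1248.13 m/s
Step 7: Total delta-v = 1898.14 + 1248.13 = 3146.3 m/s

3146.3


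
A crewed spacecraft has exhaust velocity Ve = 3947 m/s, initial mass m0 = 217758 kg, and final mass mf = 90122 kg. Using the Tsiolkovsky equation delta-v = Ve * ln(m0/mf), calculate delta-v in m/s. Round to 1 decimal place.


Step 1: Mass ratio m0/mf = 217758 / 90122 = 2.416258
Step 2: ln(2.416258) = 0.88222
Step 3: delta-v = 3947 * 0.88222 = 3482.1 m/s

3482.1


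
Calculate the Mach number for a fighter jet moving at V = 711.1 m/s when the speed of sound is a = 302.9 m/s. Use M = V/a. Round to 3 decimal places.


Step 1: M = V / a = 711.1 / 302.9
Step 2: M = 2.348

2.348


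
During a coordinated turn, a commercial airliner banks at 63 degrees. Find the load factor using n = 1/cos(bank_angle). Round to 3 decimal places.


Step 1: Convert 63 degrees to radians = 1.099557
Step 2: cos(63 deg) = 0.45399
Step 3: n = 1 / 0.45399 = 2.203

2.203


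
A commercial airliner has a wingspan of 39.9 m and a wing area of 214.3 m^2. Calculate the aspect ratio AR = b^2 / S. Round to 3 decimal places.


Step 1: b^2 = 39.9^2 = 1592.01
Step 2: AR = 1592.01 / 214.3 = 7.429

7.429


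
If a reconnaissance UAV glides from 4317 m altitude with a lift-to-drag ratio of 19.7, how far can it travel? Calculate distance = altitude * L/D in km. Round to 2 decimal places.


Step 1: Glide distance = altitude * L/D = 4317 * 19.7 = 85044.9 m
Step 2: Convert to km: 85044.9 / 1000 = 85.04 km

85.04


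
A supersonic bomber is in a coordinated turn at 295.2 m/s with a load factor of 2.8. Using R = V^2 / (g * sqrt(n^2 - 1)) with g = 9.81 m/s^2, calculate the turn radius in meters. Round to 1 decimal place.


Step 1: V^2 = 295.2^2 = 87143.04
Step 2: n^2 - 1 = 2.8^2 - 1 = 6.84
Step 3: sqrt(6.84) = 2.615339
Step 4: R = 87143.04 / (9.81 * 2.615339) = 3396.5 m

3396.5


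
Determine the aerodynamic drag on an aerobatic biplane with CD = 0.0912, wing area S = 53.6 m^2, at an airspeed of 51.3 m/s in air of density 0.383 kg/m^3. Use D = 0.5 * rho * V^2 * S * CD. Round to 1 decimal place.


Step 1: Dynamic pressure q = 0.5 * 0.383 * 51.3^2 = 503.9686 Pa
Step 2: Drag D = q * S * CD = 503.9686 * 53.6 * 0.0912
Step 3: D = 2463.6 N

2463.6


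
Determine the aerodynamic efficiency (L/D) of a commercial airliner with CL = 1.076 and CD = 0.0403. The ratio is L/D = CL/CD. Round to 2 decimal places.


Step 1: L/D = CL / CD = 1.076 / 0.0403
Step 2: L/D = 26.70

26.70


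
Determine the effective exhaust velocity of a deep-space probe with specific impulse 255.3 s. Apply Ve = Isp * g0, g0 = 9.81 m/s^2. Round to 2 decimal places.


Step 1: Ve = Isp * g0 = 255.3 * 9.81
Step 2: Ve = 2504.49 m/s

2504.49


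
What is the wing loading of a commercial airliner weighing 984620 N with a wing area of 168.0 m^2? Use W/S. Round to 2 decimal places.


Step 1: Wing loading = W / S = 984620 / 168.0
Step 2: Wing loading = 5860.83 N/m^2

5860.83


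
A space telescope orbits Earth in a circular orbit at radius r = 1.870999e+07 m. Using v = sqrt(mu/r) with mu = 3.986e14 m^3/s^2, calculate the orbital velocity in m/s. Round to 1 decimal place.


Step 1: mu / r = 3.986e14 / 1.870999e+07 = 21304126.8328
Step 2: v = sqrt(21304126.8328) = 4615.6 m/s

4615.6


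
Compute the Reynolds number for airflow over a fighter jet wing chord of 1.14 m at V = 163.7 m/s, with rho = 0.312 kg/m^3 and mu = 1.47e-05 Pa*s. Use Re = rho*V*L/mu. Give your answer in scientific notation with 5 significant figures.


Step 1: Numerator = rho * V * L = 0.312 * 163.7 * 1.14 = 58.224816
Step 2: Re = 58.224816 / 1.47e-05
Step 3: Re = 3.9609e+06

3.9609e+06


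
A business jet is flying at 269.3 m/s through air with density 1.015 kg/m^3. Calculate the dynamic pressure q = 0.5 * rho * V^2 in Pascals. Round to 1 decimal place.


Step 1: V^2 = 269.3^2 = 72522.49
Step 2: q = 0.5 * 1.015 * 72522.49
Step 3: q = 36805.2 Pa

36805.2


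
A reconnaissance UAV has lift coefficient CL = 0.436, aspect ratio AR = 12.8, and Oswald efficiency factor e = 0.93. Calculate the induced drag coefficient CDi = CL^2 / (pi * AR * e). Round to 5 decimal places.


Step 1: CL^2 = 0.436^2 = 0.190096
Step 2: pi * AR * e = 3.14159 * 12.8 * 0.93 = 37.397519
Step 3: CDi = 0.190096 / 37.397519 = 0.00508

0.00508


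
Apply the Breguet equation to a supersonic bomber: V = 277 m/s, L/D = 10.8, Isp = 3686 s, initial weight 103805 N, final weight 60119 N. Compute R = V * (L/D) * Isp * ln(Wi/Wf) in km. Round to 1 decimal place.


Step 1: Coefficient = V * (L/D) * Isp = 277 * 10.8 * 3686 = 11027037.6 m
Step 2: Wi/Wf = 103805 / 60119 = 1.726659
Step 3: ln(1.726659) = 0.546188
Step 4: R = 11027037.6 * 0.546188 = 6022837.9 m = 6022.8 km

6022.8


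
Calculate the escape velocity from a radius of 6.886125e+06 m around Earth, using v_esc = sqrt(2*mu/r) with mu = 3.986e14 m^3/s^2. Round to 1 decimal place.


Step 1: 2*mu/r = 2 * 3.986e14 / 6.886125e+06 = 115769028.2997
Step 2: v_esc = sqrt(115769028.2997) = 10759.6 m/s

10759.6


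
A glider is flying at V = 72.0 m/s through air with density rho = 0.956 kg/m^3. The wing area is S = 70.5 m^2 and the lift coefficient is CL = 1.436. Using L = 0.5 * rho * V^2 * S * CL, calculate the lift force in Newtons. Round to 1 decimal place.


Step 1: Calculate dynamic pressure q = 0.5 * 0.956 * 72.0^2 = 0.5 * 0.956 * 5184.0 = 2477.952 Pa
Step 2: Multiply by wing area and lift coefficient: L = 2477.952 * 70.5 * 1.436
Step 3: L = 174695.616 * 1.436 = 250862.9 N

250862.9


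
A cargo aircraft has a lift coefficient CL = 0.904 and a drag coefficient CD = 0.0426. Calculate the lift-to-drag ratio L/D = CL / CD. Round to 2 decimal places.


Step 1: L/D = CL / CD = 0.904 / 0.0426
Step 2: L/D = 21.22

21.22


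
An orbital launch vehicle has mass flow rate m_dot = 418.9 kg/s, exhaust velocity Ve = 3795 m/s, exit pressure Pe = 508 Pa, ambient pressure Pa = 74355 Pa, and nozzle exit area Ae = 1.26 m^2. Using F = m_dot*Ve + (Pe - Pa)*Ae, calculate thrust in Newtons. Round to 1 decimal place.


Step 1: Momentum thrust = m_dot * Ve = 418.9 * 3795 = 1589725.5 N
Step 2: Pressure thrust = (Pe - Pa) * Ae = (508 - 74355) * 1.26 = -93047.22 N
Step 3: Total thrust F = 1589725.5 + -93047.22 = 1496678.3 N

1496678.3


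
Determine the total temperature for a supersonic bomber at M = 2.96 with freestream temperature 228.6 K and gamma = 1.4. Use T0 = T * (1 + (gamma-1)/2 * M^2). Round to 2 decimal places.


Step 1: (gamma-1)/2 = 0.2
Step 2: M^2 = 8.7616
Step 3: 1 + 0.2 * 8.7616 = 2.75232
Step 4: T0 = 228.6 * 2.75232 = 629.18 K

629.18


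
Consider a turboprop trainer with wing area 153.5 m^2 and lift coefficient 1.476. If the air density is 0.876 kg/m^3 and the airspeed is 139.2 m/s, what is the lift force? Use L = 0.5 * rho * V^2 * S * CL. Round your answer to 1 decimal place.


Step 1: Calculate dynamic pressure q = 0.5 * 0.876 * 139.2^2 = 0.5 * 0.876 * 19376.64 = 8486.9683 Pa
Step 2: Multiply by wing area and lift coefficient: L = 8486.9683 * 153.5 * 1.476
Step 3: L = 1302749.6371 * 1.476 = 1922858.5 N

1922858.5


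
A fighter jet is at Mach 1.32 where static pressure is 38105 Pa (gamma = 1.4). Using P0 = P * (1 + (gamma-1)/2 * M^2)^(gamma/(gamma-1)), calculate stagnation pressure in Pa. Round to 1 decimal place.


Step 1: (gamma-1)/2 * M^2 = 0.2 * 1.7424 = 0.34848
Step 2: 1 + 0.34848 = 1.34848
Step 3: Exponent gamma/(gamma-1) = 3.5
Step 4: P0 = 38105 * 1.34848^3.5 = 108502.0 Pa

108502.0


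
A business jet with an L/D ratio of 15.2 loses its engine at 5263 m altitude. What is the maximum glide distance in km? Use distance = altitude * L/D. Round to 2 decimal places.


Step 1: Glide distance = altitude * L/D = 5263 * 15.2 = 79997.6 m
Step 2: Convert to km: 79997.6 / 1000 = 80.00 km

80.00


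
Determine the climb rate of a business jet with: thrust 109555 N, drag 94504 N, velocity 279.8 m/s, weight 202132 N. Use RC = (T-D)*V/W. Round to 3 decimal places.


Step 1: Excess thrust = T - D = 109555 - 94504 = 15051 N
Step 2: Excess power = 15051 * 279.8 = 4211269.8 W
Step 3: RC = 4211269.8 / 202132 = 20.834 m/s

20.834


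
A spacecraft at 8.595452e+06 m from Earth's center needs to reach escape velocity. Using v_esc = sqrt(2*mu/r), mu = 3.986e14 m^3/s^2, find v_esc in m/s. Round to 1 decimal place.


Step 1: 2*mu/r = 2 * 3.986e14 / 8.595452e+06 = 92746722.3364
Step 2: v_esc = sqrt(92746722.3364) = 9630.5 m/s

9630.5


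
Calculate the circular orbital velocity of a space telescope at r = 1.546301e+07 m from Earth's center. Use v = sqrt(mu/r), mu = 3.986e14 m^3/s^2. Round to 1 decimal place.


Step 1: mu / r = 3.986e14 / 1.546301e+07 = 25777646.1375
Step 2: v = sqrt(25777646.1375) = 5077.2 m/s

5077.2


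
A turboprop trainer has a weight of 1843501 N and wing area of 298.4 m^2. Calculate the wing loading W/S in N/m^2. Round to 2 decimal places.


Step 1: Wing loading = W / S = 1843501 / 298.4
Step 2: Wing loading = 6177.95 N/m^2

6177.95


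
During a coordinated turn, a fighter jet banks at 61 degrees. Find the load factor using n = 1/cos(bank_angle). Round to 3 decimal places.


Step 1: Convert 61 degrees to radians = 1.064651
Step 2: cos(61 deg) = 0.48481
Step 3: n = 1 / 0.48481 = 2.063

2.063


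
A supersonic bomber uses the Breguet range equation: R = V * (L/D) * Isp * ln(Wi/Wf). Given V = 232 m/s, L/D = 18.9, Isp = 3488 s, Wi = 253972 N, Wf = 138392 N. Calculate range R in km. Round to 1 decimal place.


Step 1: Coefficient = V * (L/D) * Isp = 232 * 18.9 * 3488 = 15294182.4 m
Step 2: Wi/Wf = 253972 / 138392 = 1.835164
Step 3: ln(1.835164) = 0.607134
Step 4: R = 15294182.4 * 0.607134 = 9285614.9 m = 9285.6 km

9285.6


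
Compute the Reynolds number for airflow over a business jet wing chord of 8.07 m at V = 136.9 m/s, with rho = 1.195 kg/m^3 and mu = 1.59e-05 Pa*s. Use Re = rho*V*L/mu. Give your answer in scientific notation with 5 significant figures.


Step 1: Numerator = rho * V * L = 1.195 * 136.9 * 8.07 = 1320.215685
Step 2: Re = 1320.215685 / 1.59e-05
Step 3: Re = 8.3032e+07

8.3032e+07


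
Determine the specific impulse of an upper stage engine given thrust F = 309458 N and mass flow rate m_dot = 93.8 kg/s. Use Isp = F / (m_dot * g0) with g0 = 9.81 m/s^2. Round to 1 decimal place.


Step 1: m_dot * g0 = 93.8 * 9.81 = 920.18
Step 2: Isp = 309458 / 920.18 = 336.3 s

336.3


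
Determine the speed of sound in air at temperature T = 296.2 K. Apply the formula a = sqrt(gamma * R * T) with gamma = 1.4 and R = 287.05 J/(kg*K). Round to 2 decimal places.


Step 1: gamma * R * T = 1.4 * 287.05 * 296.2 = 119033.894
Step 2: a = sqrt(119033.894) = 345.01 m/s

345.01


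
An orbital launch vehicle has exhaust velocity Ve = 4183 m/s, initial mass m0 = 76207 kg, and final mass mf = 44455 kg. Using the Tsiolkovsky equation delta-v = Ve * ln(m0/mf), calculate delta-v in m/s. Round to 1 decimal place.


Step 1: Mass ratio m0/mf = 76207 / 44455 = 1.71425
Step 2: ln(1.71425) = 0.538976
Step 3: delta-v = 4183 * 0.538976 = 2254.5 m/s

2254.5


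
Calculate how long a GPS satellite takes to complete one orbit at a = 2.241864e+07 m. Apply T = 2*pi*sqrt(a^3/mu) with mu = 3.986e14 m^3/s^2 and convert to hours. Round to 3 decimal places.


Step 1: a^3 / mu = 1.126751e+22 / 3.986e14 = 2.826770e+07
Step 2: sqrt(2.826770e+07) = 5316.7379 s
Step 3: T = 2*pi * 5316.7379 = 33406.05 s
Step 4: T in hours = 33406.05 / 3600 = 9.279 hours

9.279


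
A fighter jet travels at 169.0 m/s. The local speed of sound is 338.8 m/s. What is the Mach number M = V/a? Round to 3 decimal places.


Step 1: M = V / a = 169.0 / 338.8
Step 2: M = 0.499

0.499


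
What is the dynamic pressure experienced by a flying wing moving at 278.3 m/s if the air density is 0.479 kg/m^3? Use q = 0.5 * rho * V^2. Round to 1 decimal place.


Step 1: V^2 = 278.3^2 = 77450.89
Step 2: q = 0.5 * 0.479 * 77450.89
Step 3: q = 18549.5 Pa

18549.5


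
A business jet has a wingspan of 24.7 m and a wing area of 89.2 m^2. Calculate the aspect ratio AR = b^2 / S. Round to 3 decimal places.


Step 1: b^2 = 24.7^2 = 610.09
Step 2: AR = 610.09 / 89.2 = 6.840

6.840


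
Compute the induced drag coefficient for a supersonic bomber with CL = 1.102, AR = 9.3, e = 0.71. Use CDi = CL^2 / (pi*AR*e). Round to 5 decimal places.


Step 1: CL^2 = 1.102^2 = 1.214404
Step 2: pi * AR * e = 3.14159 * 9.3 * 0.71 = 20.743936
Step 3: CDi = 1.214404 / 20.743936 = 0.05854

0.05854


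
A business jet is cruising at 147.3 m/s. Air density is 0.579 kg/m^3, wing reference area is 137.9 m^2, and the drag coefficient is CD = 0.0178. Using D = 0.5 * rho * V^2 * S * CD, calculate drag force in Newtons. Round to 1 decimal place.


Step 1: Dynamic pressure q = 0.5 * 0.579 * 147.3^2 = 6281.3655 Pa
Step 2: Drag D = q * S * CD = 6281.3655 * 137.9 * 0.0178
Step 3: D = 15418.4 N

15418.4


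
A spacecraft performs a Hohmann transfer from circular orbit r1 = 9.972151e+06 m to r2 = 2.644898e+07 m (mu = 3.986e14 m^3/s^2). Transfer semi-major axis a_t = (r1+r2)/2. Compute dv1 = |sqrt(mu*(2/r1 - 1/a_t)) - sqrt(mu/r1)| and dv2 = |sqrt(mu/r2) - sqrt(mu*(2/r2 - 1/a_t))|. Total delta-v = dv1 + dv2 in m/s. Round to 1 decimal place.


Step 1: Transfer semi-major axis a_t = (9.972151e+06 + 2.644898e+07) / 2 = 1.821057e+07 m
Step 2: v1 (circular at r1) = sqrt(mu/r1) = 6322.29 m/s
Step 3: v_t1 = sqrt(mu*(2/r1 - 1/a_t)) = 7619.33 m/s
Step 4: dv1 = |7619.33 - 6322.29| = 1297.05 m/s
Step 5: v2 (circular at r2) = 3882.08 m/s, v_t2 = 2872.74 m/s
Step 6: dv2 = |3882.08 - 2872.74| = 1009.33 m/s
Step 7: Total delta-v = 1297.05 + 1009.33 = 2306.4 m/s

2306.4


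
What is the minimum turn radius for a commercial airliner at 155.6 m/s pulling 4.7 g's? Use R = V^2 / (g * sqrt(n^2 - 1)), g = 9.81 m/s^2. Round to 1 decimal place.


Step 1: V^2 = 155.6^2 = 24211.36
Step 2: n^2 - 1 = 4.7^2 - 1 = 21.09
Step 3: sqrt(21.09) = 4.592385
Step 4: R = 24211.36 / (9.81 * 4.592385) = 537.4 m

537.4


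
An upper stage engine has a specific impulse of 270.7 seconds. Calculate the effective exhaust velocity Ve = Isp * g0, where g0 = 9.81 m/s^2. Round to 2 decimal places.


Step 1: Ve = Isp * g0 = 270.7 * 9.81
Step 2: Ve = 2655.57 m/s

2655.57


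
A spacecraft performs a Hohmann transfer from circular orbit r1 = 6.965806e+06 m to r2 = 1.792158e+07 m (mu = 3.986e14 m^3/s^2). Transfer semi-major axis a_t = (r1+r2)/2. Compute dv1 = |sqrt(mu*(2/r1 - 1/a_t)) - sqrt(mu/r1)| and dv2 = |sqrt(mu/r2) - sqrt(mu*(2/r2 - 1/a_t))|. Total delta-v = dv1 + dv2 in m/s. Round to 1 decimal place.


Step 1: Transfer semi-major axis a_t = (6.965806e+06 + 1.792158e+07) / 2 = 1.244369e+07 m
Step 2: v1 (circular at r1) = sqrt(mu/r1) = 7564.55 m/s
Step 3: v_t1 = sqrt(mu*(2/r1 - 1/a_t)) = 9078.13 m/s
Step 4: dv1 = |9078.13 - 7564.55| = 1513.58 m/s
Step 5: v2 (circular at r2) = 4716.07 m/s, v_t2 = 3528.51 m/s
Step 6: dv2 = |4716.07 - 3528.51| = 1187.56 m/s
Step 7: Total delta-v = 1513.58 + 1187.56 = 2701.1 m/s

2701.1


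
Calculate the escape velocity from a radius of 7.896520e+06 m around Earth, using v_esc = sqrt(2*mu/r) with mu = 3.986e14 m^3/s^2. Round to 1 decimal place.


Step 1: 2*mu/r = 2 * 3.986e14 / 7.896520e+06 = 100955864.1022
Step 2: v_esc = sqrt(100955864.1022) = 10047.7 m/s

10047.7


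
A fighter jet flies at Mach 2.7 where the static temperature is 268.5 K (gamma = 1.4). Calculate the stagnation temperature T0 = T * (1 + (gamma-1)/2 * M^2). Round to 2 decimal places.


Step 1: (gamma-1)/2 = 0.2
Step 2: M^2 = 7.29
Step 3: 1 + 0.2 * 7.29 = 2.458
Step 4: T0 = 268.5 * 2.458 = 659.97 K

659.97


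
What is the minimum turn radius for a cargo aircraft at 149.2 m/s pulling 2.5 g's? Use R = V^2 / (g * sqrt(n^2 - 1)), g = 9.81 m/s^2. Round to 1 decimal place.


Step 1: V^2 = 149.2^2 = 22260.64
Step 2: n^2 - 1 = 2.5^2 - 1 = 5.25
Step 3: sqrt(5.25) = 2.291288
Step 4: R = 22260.64 / (9.81 * 2.291288) = 990.4 m

990.4


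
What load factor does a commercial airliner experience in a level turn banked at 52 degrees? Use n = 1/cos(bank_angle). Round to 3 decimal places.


Step 1: Convert 52 degrees to radians = 0.907571
Step 2: cos(52 deg) = 0.615661
Step 3: n = 1 / 0.615661 = 1.624

1.624


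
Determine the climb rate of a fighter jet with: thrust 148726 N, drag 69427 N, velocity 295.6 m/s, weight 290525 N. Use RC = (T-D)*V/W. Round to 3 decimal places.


Step 1: Excess thrust = T - D = 148726 - 69427 = 79299 N
Step 2: Excess power = 79299 * 295.6 = 23440784.4 W
Step 3: RC = 23440784.4 / 290525 = 80.684 m/s

80.684


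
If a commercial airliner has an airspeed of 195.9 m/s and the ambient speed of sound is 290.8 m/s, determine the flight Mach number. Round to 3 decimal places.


Step 1: M = V / a = 195.9 / 290.8
Step 2: M = 0.674

0.674


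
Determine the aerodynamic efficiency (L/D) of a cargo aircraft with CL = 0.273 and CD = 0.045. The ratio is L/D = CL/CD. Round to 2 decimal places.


Step 1: L/D = CL / CD = 0.273 / 0.045
Step 2: L/D = 6.07

6.07


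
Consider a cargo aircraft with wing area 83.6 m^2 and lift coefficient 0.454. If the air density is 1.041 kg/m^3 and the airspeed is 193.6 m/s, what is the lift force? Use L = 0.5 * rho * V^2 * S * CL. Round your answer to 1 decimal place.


Step 1: Calculate dynamic pressure q = 0.5 * 1.041 * 193.6^2 = 0.5 * 1.041 * 37480.96 = 19508.8397 Pa
Step 2: Multiply by wing area and lift coefficient: L = 19508.8397 * 83.6 * 0.454
Step 3: L = 1630938.9972 * 0.454 = 740446.3 N

740446.3


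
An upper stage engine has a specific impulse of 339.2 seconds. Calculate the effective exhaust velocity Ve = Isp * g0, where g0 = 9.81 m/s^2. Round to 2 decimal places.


Step 1: Ve = Isp * g0 = 339.2 * 9.81
Step 2: Ve = 3327.55 m/s

3327.55


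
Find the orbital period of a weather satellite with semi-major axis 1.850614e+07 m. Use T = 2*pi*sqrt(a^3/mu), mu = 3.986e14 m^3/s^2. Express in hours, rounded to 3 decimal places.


Step 1: a^3 / mu = 6.337931e+21 / 3.986e14 = 1.590048e+07
Step 2: sqrt(1.590048e+07) = 3987.5406 s
Step 3: T = 2*pi * 3987.5406 = 25054.46 s
Step 4: T in hours = 25054.46 / 3600 = 6.960 hours

6.960


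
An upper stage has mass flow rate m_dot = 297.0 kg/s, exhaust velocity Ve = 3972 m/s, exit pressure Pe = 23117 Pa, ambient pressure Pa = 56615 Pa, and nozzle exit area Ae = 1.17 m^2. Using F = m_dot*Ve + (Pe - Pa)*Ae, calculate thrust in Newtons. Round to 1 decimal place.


Step 1: Momentum thrust = m_dot * Ve = 297.0 * 3972 = 1179684.0 N
Step 2: Pressure thrust = (Pe - Pa) * Ae = (23117 - 56615) * 1.17 = -39192.66 N
Step 3: Total thrust F = 1179684.0 + -39192.66 = 1140491.3 N

1140491.3


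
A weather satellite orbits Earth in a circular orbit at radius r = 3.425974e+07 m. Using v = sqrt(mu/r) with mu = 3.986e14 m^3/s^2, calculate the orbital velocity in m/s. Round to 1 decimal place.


Step 1: mu / r = 3.986e14 / 3.425974e+07 = 11634647.5484
Step 2: v = sqrt(11634647.5484) = 3411.0 m/s

3411.0


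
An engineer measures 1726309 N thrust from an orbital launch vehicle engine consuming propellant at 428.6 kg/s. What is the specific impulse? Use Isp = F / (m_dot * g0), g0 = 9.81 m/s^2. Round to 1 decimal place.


Step 1: m_dot * g0 = 428.6 * 9.81 = 4204.57
Step 2: Isp = 1726309 / 4204.57 = 410.6 s

410.6


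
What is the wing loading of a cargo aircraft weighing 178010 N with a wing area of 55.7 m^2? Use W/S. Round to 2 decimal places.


Step 1: Wing loading = W / S = 178010 / 55.7
Step 2: Wing loading = 3195.87 N/m^2

3195.87


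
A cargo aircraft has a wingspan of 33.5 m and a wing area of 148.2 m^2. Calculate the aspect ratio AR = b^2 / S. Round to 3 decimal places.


Step 1: b^2 = 33.5^2 = 1122.25
Step 2: AR = 1122.25 / 148.2 = 7.573

7.573


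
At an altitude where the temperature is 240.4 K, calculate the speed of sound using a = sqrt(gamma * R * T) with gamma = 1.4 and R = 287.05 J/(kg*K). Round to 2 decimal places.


Step 1: gamma * R * T = 1.4 * 287.05 * 240.4 = 96609.548
Step 2: a = sqrt(96609.548) = 310.82 m/s

310.82


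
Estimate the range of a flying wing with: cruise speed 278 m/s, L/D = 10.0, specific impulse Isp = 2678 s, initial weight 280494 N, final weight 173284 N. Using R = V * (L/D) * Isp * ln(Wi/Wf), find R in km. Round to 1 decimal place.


Step 1: Coefficient = V * (L/D) * Isp = 278 * 10.0 * 2678 = 7444840.0 m
Step 2: Wi/Wf = 280494 / 173284 = 1.618695
Step 3: ln(1.618695) = 0.48162
Step 4: R = 7444840.0 * 0.48162 = 3585587.3 m = 3585.6 km

3585.6


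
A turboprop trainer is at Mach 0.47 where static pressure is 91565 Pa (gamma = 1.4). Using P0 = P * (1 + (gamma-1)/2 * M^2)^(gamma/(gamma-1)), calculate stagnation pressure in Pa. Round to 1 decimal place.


Step 1: (gamma-1)/2 * M^2 = 0.2 * 0.2209 = 0.04418
Step 2: 1 + 0.04418 = 1.04418
Step 3: Exponent gamma/(gamma-1) = 3.5
Step 4: P0 = 91565 * 1.04418^3.5 = 106523.0 Pa

106523.0


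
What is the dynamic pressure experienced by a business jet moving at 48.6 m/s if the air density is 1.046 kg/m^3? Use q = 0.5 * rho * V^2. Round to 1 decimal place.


Step 1: V^2 = 48.6^2 = 2361.96
Step 2: q = 0.5 * 1.046 * 2361.96
Step 3: q = 1235.3 Pa

1235.3


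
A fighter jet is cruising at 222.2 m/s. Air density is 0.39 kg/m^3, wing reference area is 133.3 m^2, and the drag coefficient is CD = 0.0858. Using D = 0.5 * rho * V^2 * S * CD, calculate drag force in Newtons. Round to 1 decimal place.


Step 1: Dynamic pressure q = 0.5 * 0.39 * 222.2^2 = 9627.7038 Pa
Step 2: Drag D = q * S * CD = 9627.7038 * 133.3 * 0.0858
Step 3: D = 110113.4 N

110113.4


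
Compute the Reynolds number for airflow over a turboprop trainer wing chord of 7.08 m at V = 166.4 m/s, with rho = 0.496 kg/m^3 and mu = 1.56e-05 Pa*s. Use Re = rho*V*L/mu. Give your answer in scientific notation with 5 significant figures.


Step 1: Numerator = rho * V * L = 0.496 * 166.4 * 7.08 = 584.343552
Step 2: Re = 584.343552 / 1.56e-05
Step 3: Re = 3.7458e+07

3.7458e+07


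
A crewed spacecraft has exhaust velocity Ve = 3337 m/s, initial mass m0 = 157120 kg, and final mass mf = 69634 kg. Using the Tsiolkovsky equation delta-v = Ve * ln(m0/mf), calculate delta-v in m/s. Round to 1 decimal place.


Step 1: Mass ratio m0/mf = 157120 / 69634 = 2.256369
Step 2: ln(2.256369) = 0.813757
Step 3: delta-v = 3337 * 0.813757 = 2715.5 m/s

2715.5


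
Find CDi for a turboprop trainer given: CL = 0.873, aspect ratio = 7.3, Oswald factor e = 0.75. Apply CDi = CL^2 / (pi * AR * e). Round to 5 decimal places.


Step 1: CL^2 = 0.873^2 = 0.762129
Step 2: pi * AR * e = 3.14159 * 7.3 * 0.75 = 17.20022
Step 3: CDi = 0.762129 / 17.20022 = 0.04431

0.04431


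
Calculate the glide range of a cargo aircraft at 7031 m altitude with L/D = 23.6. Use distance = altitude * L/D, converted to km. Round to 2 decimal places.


Step 1: Glide distance = altitude * L/D = 7031 * 23.6 = 165931.6 m
Step 2: Convert to km: 165931.6 / 1000 = 165.93 km

165.93


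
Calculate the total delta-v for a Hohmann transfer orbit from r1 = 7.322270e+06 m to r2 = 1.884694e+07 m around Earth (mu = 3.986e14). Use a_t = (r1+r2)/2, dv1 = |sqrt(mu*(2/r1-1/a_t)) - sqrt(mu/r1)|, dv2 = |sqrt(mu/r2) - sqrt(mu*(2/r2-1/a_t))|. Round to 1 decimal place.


Step 1: Transfer semi-major axis a_t = (7.322270e+06 + 1.884694e+07) / 2 = 1.308460e+07 m
Step 2: v1 (circular at r1) = sqrt(mu/r1) = 7378.12 m/s
Step 3: v_t1 = sqrt(mu*(2/r1 - 1/a_t)) = 8854.95 m/s
Step 4: dv1 = |8854.95 - 7378.12| = 1476.82 m/s
Step 5: v2 (circular at r2) = 4598.84 m/s, v_t2 = 3440.26 m/s
Step 6: dv2 = |4598.84 - 3440.26| = 1158.58 m/s
Step 7: Total delta-v = 1476.82 + 1158.58 = 2635.4 m/s

2635.4


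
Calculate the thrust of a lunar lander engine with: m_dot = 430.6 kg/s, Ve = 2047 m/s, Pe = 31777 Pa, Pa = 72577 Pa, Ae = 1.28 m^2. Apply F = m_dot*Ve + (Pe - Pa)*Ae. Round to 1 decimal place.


Step 1: Momentum thrust = m_dot * Ve = 430.6 * 2047 = 881438.2 N
Step 2: Pressure thrust = (Pe - Pa) * Ae = (31777 - 72577) * 1.28 = -52224.00 N
Step 3: Total thrust F = 881438.2 + -52224.00 = 829214.2 N

829214.2


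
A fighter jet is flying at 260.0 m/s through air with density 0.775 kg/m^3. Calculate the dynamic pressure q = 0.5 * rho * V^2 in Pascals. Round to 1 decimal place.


Step 1: V^2 = 260.0^2 = 67600.0
Step 2: q = 0.5 * 0.775 * 67600.0
Step 3: q = 26195.0 Pa

26195.0


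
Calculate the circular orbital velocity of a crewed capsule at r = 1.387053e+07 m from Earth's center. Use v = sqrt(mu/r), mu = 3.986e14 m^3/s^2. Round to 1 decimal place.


Step 1: mu / r = 3.986e14 / 1.387053e+07 = 28737185.9619
Step 2: v = sqrt(28737185.9619) = 5360.7 m/s

5360.7


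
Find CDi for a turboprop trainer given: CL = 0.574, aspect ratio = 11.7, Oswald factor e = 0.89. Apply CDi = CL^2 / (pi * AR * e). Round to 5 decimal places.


Step 1: CL^2 = 0.574^2 = 0.329476
Step 2: pi * AR * e = 3.14159 * 11.7 * 0.89 = 32.713404
Step 3: CDi = 0.329476 / 32.713404 = 0.01007

0.01007


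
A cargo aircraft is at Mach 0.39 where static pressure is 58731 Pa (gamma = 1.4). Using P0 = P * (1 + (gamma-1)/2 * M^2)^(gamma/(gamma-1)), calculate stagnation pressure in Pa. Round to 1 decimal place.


Step 1: (gamma-1)/2 * M^2 = 0.2 * 0.1521 = 0.03042
Step 2: 1 + 0.03042 = 1.03042
Step 3: Exponent gamma/(gamma-1) = 3.5
Step 4: P0 = 58731 * 1.03042^3.5 = 65225.5 Pa

65225.5


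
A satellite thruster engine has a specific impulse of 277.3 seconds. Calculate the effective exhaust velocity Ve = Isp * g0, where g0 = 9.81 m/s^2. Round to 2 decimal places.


Step 1: Ve = Isp * g0 = 277.3 * 9.81
Step 2: Ve = 2720.31 m/s

2720.31


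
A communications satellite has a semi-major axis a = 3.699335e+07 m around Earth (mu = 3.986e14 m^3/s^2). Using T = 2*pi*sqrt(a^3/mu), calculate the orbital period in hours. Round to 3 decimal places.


Step 1: a^3 / mu = 5.062569e+22 / 3.986e14 = 1.270088e+08
Step 2: sqrt(1.270088e+08) = 11269.8165 s
Step 3: T = 2*pi * 11269.8165 = 70810.35 s
Step 4: T in hours = 70810.35 / 3600 = 19.670 hours

19.670


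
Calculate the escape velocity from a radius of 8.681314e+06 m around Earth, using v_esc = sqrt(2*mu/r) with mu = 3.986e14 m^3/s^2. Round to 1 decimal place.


Step 1: 2*mu/r = 2 * 3.986e14 / 8.681314e+06 = 91829416.6067
Step 2: v_esc = sqrt(91829416.6067) = 9582.8 m/s

9582.8


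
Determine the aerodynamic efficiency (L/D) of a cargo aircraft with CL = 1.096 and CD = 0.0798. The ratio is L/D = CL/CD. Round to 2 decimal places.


Step 1: L/D = CL / CD = 1.096 / 0.0798
Step 2: L/D = 13.73

13.73


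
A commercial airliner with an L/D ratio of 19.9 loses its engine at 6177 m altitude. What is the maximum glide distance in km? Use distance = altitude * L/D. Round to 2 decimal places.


Step 1: Glide distance = altitude * L/D = 6177 * 19.9 = 122922.3 m
Step 2: Convert to km: 122922.3 / 1000 = 122.92 km

122.92


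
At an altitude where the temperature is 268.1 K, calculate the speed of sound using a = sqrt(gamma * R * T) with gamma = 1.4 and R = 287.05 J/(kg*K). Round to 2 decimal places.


Step 1: gamma * R * T = 1.4 * 287.05 * 268.1 = 107741.347
Step 2: a = sqrt(107741.347) = 328.24 m/s

328.24


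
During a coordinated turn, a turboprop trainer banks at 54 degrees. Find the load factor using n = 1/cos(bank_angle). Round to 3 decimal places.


Step 1: Convert 54 degrees to radians = 0.942478
Step 2: cos(54 deg) = 0.587785
Step 3: n = 1 / 0.587785 = 1.701

1.701


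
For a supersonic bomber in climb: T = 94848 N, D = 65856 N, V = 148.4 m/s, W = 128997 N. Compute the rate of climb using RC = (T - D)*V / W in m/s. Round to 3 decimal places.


Step 1: Excess thrust = T - D = 94848 - 65856 = 28992 N
Step 2: Excess power = 28992 * 148.4 = 4302412.8 W
Step 3: RC = 4302412.8 / 128997 = 33.353 m/s

33.353


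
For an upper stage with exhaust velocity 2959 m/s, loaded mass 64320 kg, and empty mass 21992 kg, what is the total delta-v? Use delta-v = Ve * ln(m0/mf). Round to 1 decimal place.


Step 1: Mass ratio m0/mf = 64320 / 21992 = 2.9247
Step 2: ln(2.9247) = 1.073192
Step 3: delta-v = 2959 * 1.073192 = 3175.6 m/s

3175.6


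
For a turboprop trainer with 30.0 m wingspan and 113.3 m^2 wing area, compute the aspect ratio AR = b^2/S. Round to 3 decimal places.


Step 1: b^2 = 30.0^2 = 900.0
Step 2: AR = 900.0 / 113.3 = 7.944

7.944


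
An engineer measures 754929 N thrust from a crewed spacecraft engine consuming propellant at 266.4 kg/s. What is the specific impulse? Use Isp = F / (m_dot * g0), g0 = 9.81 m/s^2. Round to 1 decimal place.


Step 1: m_dot * g0 = 266.4 * 9.81 = 2613.38
Step 2: Isp = 754929 / 2613.38 = 288.9 s

288.9


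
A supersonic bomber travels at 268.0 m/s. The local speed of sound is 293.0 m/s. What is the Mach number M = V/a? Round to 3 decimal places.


Step 1: M = V / a = 268.0 / 293.0
Step 2: M = 0.915

0.915


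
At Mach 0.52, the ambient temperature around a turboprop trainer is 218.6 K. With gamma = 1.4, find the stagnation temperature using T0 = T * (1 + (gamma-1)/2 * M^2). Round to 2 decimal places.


Step 1: (gamma-1)/2 = 0.2
Step 2: M^2 = 0.2704
Step 3: 1 + 0.2 * 0.2704 = 1.05408
Step 4: T0 = 218.6 * 1.05408 = 230.42 K

230.42


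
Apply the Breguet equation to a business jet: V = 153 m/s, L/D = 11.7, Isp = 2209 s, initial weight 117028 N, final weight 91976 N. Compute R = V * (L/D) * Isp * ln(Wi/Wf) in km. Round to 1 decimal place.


Step 1: Coefficient = V * (L/D) * Isp = 153 * 11.7 * 2209 = 3954330.9 m
Step 2: Wi/Wf = 117028 / 91976 = 1.272375
Step 3: ln(1.272375) = 0.240886
Step 4: R = 3954330.9 * 0.240886 = 952541.2 m = 952.5 km

952.5


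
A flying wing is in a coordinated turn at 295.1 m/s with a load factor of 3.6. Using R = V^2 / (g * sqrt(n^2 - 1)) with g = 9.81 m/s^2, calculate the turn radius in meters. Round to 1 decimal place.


Step 1: V^2 = 295.1^2 = 87084.01
Step 2: n^2 - 1 = 3.6^2 - 1 = 11.96
Step 3: sqrt(11.96) = 3.458323
Step 4: R = 87084.01 / (9.81 * 3.458323) = 2566.9 m

2566.9


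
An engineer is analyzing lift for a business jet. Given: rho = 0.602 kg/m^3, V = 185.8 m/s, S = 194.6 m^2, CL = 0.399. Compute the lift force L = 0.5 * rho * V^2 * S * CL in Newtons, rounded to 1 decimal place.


Step 1: Calculate dynamic pressure q = 0.5 * 0.602 * 185.8^2 = 0.5 * 0.602 * 34521.64 = 10391.0136 Pa
Step 2: Multiply by wing area and lift coefficient: L = 10391.0136 * 194.6 * 0.399
Step 3: L = 2022091.2543 * 0.399 = 806814.4 N

806814.4


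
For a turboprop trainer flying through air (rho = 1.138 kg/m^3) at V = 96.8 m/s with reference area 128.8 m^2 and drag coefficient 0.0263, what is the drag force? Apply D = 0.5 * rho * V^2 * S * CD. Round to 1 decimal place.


Step 1: Dynamic pressure q = 0.5 * 1.138 * 96.8^2 = 5331.6666 Pa
Step 2: Drag D = q * S * CD = 5331.6666 * 128.8 * 0.0263
Step 3: D = 18060.7 N

18060.7


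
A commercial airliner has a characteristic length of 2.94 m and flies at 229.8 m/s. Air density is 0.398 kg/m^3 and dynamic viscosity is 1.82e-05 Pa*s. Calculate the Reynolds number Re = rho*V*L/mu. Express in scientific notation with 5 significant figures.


Step 1: Numerator = rho * V * L = 0.398 * 229.8 * 2.94 = 268.893576
Step 2: Re = 268.893576 / 1.82e-05
Step 3: Re = 1.4774e+07

1.4774e+07


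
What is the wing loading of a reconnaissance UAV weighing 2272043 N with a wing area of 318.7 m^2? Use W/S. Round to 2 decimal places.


Step 1: Wing loading = W / S = 2272043 / 318.7
Step 2: Wing loading = 7129.10 N/m^2

7129.10


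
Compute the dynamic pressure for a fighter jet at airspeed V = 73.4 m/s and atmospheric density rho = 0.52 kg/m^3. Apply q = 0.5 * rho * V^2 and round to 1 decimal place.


Step 1: V^2 = 73.4^2 = 5387.56
Step 2: q = 0.5 * 0.52 * 5387.56
Step 3: q = 1400.8 Pa

1400.8


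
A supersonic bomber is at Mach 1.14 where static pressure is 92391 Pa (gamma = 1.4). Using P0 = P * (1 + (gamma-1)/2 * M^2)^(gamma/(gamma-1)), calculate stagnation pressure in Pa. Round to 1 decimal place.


Step 1: (gamma-1)/2 * M^2 = 0.2 * 1.2996 = 0.25992
Step 2: 1 + 0.25992 = 1.25992
Step 3: Exponent gamma/(gamma-1) = 3.5
Step 4: P0 = 92391 * 1.25992^3.5 = 207410.2 Pa

207410.2


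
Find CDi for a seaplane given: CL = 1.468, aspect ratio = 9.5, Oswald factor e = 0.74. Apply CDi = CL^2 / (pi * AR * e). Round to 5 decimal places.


Step 1: CL^2 = 1.468^2 = 2.155024
Step 2: pi * AR * e = 3.14159 * 9.5 * 0.74 = 22.085396
Step 3: CDi = 2.155024 / 22.085396 = 0.09758

0.09758


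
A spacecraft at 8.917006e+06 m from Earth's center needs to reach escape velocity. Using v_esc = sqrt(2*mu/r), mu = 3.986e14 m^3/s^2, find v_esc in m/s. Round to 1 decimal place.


Step 1: 2*mu/r = 2 * 3.986e14 / 8.917006e+06 = 89402205.1796
Step 2: v_esc = sqrt(89402205.1796) = 9455.3 m/s

9455.3


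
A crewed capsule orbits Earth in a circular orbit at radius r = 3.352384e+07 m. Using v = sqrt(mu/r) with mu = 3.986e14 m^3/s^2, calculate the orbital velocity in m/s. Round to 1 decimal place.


Step 1: mu / r = 3.986e14 / 3.352384e+07 = 11890046.009
Step 2: v = sqrt(11890046.009) = 3448.2 m/s

3448.2


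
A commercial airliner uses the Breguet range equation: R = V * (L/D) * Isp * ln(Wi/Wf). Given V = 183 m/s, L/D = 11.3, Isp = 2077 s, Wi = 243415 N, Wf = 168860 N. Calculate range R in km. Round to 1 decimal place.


Step 1: Coefficient = V * (L/D) * Isp = 183 * 11.3 * 2077 = 4295028.3 m
Step 2: Wi/Wf = 243415 / 168860 = 1.44152
Step 3: ln(1.44152) = 0.365698
Step 4: R = 4295028.3 * 0.365698 = 1570682.6 m = 1570.7 km

1570.7


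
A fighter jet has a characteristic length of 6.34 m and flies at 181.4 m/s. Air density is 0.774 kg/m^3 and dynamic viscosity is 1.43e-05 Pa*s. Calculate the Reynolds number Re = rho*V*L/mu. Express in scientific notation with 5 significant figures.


Step 1: Numerator = rho * V * L = 0.774 * 181.4 * 6.34 = 890.158824
Step 2: Re = 890.158824 / 1.43e-05
Step 3: Re = 6.2249e+07

6.2249e+07


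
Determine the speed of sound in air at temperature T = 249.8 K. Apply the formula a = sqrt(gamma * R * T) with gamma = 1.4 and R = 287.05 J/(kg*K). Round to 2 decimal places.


Step 1: gamma * R * T = 1.4 * 287.05 * 249.8 = 100387.126
Step 2: a = sqrt(100387.126) = 316.84 m/s

316.84
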